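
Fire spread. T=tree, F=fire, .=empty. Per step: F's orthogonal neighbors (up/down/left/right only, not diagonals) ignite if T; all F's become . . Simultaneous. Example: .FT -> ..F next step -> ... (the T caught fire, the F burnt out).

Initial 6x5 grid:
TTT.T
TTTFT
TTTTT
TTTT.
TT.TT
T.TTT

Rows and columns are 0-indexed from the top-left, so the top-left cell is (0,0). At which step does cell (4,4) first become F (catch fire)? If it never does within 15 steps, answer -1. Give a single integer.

Step 1: cell (4,4)='T' (+3 fires, +1 burnt)
Step 2: cell (4,4)='T' (+6 fires, +3 burnt)
Step 3: cell (4,4)='T' (+5 fires, +6 burnt)
Step 4: cell (4,4)='F' (+5 fires, +5 burnt)
  -> target ignites at step 4
Step 5: cell (4,4)='.' (+4 fires, +5 burnt)
Step 6: cell (4,4)='.' (+1 fires, +4 burnt)
Step 7: cell (4,4)='.' (+1 fires, +1 burnt)
Step 8: cell (4,4)='.' (+0 fires, +1 burnt)
  fire out at step 8

4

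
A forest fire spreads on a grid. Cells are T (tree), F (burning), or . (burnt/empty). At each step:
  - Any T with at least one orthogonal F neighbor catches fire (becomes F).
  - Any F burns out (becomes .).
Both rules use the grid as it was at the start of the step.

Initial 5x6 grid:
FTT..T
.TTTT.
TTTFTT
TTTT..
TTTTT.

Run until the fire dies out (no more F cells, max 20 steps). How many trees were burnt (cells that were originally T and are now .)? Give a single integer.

Step 1: +5 fires, +2 burnt (F count now 5)
Step 2: +8 fires, +5 burnt (F count now 8)
Step 3: +4 fires, +8 burnt (F count now 4)
Step 4: +2 fires, +4 burnt (F count now 2)
Step 5: +1 fires, +2 burnt (F count now 1)
Step 6: +0 fires, +1 burnt (F count now 0)
Fire out after step 6
Initially T: 21, now '.': 29
Total burnt (originally-T cells now '.'): 20

Answer: 20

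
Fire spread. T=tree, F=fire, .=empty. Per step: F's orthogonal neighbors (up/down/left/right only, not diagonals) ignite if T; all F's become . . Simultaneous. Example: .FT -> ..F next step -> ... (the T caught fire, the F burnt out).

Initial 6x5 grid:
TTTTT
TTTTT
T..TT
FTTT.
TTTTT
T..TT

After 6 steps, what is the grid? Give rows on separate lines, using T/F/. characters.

Step 1: 3 trees catch fire, 1 burn out
  TTTTT
  TTTTT
  F..TT
  .FTT.
  FTTTT
  T..TT
Step 2: 4 trees catch fire, 3 burn out
  TTTTT
  FTTTT
  ...TT
  ..FT.
  .FTTT
  F..TT
Step 3: 4 trees catch fire, 4 burn out
  FTTTT
  .FTTT
  ...TT
  ...F.
  ..FTT
  ...TT
Step 4: 4 trees catch fire, 4 burn out
  .FTTT
  ..FTT
  ...FT
  .....
  ...FT
  ...TT
Step 5: 5 trees catch fire, 4 burn out
  ..FTT
  ...FT
  ....F
  .....
  ....F
  ...FT
Step 6: 3 trees catch fire, 5 burn out
  ...FT
  ....F
  .....
  .....
  .....
  ....F

...FT
....F
.....
.....
.....
....F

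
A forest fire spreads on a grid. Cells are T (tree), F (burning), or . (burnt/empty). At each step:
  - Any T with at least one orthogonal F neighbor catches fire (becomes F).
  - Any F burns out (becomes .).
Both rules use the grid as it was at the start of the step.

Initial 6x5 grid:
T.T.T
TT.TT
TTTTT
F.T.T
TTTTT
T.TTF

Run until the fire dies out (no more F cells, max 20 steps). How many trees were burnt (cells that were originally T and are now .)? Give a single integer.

Step 1: +4 fires, +2 burnt (F count now 4)
Step 2: +7 fires, +4 burnt (F count now 7)
Step 3: +5 fires, +7 burnt (F count now 5)
Step 4: +3 fires, +5 burnt (F count now 3)
Step 5: +2 fires, +3 burnt (F count now 2)
Step 6: +0 fires, +2 burnt (F count now 0)
Fire out after step 6
Initially T: 22, now '.': 29
Total burnt (originally-T cells now '.'): 21

Answer: 21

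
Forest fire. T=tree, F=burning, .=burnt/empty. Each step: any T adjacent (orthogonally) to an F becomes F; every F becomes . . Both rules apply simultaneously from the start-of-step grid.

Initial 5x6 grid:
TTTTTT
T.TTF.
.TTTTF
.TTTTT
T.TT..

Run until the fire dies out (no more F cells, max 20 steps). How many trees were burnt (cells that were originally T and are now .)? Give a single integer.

Answer: 20

Derivation:
Step 1: +4 fires, +2 burnt (F count now 4)
Step 2: +5 fires, +4 burnt (F count now 5)
Step 3: +3 fires, +5 burnt (F count now 3)
Step 4: +4 fires, +3 burnt (F count now 4)
Step 5: +3 fires, +4 burnt (F count now 3)
Step 6: +1 fires, +3 burnt (F count now 1)
Step 7: +0 fires, +1 burnt (F count now 0)
Fire out after step 7
Initially T: 21, now '.': 29
Total burnt (originally-T cells now '.'): 20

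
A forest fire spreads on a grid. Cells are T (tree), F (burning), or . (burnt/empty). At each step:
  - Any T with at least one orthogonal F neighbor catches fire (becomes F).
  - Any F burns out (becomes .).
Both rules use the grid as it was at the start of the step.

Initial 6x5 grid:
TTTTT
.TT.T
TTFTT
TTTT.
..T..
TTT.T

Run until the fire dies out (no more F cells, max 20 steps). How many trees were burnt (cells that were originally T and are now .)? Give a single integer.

Step 1: +4 fires, +1 burnt (F count now 4)
Step 2: +7 fires, +4 burnt (F count now 7)
Step 3: +5 fires, +7 burnt (F count now 5)
Step 4: +3 fires, +5 burnt (F count now 3)
Step 5: +1 fires, +3 burnt (F count now 1)
Step 6: +0 fires, +1 burnt (F count now 0)
Fire out after step 6
Initially T: 21, now '.': 29
Total burnt (originally-T cells now '.'): 20

Answer: 20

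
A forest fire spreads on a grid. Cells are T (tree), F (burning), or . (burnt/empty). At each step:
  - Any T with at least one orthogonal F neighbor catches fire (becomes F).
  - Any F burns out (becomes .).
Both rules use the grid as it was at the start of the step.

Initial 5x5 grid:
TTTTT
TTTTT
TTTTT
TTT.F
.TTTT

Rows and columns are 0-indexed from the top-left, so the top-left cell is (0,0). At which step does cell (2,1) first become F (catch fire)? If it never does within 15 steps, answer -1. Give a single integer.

Step 1: cell (2,1)='T' (+2 fires, +1 burnt)
Step 2: cell (2,1)='T' (+3 fires, +2 burnt)
Step 3: cell (2,1)='T' (+4 fires, +3 burnt)
Step 4: cell (2,1)='F' (+5 fires, +4 burnt)
  -> target ignites at step 4
Step 5: cell (2,1)='.' (+4 fires, +5 burnt)
Step 6: cell (2,1)='.' (+3 fires, +4 burnt)
Step 7: cell (2,1)='.' (+1 fires, +3 burnt)
Step 8: cell (2,1)='.' (+0 fires, +1 burnt)
  fire out at step 8

4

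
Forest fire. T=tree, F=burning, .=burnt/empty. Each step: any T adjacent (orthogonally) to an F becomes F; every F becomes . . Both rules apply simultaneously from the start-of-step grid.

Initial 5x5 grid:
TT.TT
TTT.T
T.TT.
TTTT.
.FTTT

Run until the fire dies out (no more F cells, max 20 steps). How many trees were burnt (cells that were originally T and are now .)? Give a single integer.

Step 1: +2 fires, +1 burnt (F count now 2)
Step 2: +3 fires, +2 burnt (F count now 3)
Step 3: +4 fires, +3 burnt (F count now 4)
Step 4: +3 fires, +4 burnt (F count now 3)
Step 5: +2 fires, +3 burnt (F count now 2)
Step 6: +1 fires, +2 burnt (F count now 1)
Step 7: +0 fires, +1 burnt (F count now 0)
Fire out after step 7
Initially T: 18, now '.': 22
Total burnt (originally-T cells now '.'): 15

Answer: 15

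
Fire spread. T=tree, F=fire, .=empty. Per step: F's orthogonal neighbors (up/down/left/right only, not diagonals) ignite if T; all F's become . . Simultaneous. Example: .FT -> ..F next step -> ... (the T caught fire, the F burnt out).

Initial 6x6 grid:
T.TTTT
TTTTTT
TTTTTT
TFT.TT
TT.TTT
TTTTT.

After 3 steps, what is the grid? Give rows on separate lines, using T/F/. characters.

Step 1: 4 trees catch fire, 1 burn out
  T.TTTT
  TTTTTT
  TFTTTT
  F.F.TT
  TF.TTT
  TTTTT.
Step 2: 5 trees catch fire, 4 burn out
  T.TTTT
  TFTTTT
  F.FTTT
  ....TT
  F..TTT
  TFTTT.
Step 3: 5 trees catch fire, 5 burn out
  T.TTTT
  F.FTTT
  ...FTT
  ....TT
  ...TTT
  F.FTT.

T.TTTT
F.FTTT
...FTT
....TT
...TTT
F.FTT.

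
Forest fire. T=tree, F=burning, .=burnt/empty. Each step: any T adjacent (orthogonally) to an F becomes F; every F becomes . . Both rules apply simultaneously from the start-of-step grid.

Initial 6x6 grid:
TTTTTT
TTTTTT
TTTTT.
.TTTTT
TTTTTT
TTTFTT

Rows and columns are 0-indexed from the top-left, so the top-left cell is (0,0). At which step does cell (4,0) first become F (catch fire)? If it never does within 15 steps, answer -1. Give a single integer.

Step 1: cell (4,0)='T' (+3 fires, +1 burnt)
Step 2: cell (4,0)='T' (+5 fires, +3 burnt)
Step 3: cell (4,0)='T' (+6 fires, +5 burnt)
Step 4: cell (4,0)='F' (+6 fires, +6 burnt)
  -> target ignites at step 4
Step 5: cell (4,0)='.' (+4 fires, +6 burnt)
Step 6: cell (4,0)='.' (+5 fires, +4 burnt)
Step 7: cell (4,0)='.' (+3 fires, +5 burnt)
Step 8: cell (4,0)='.' (+1 fires, +3 burnt)
Step 9: cell (4,0)='.' (+0 fires, +1 burnt)
  fire out at step 9

4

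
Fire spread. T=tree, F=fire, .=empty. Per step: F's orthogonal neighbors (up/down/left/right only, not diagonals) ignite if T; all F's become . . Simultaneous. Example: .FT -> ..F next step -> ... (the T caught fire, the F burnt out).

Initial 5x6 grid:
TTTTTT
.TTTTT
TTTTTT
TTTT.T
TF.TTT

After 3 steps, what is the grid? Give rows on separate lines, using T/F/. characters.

Step 1: 2 trees catch fire, 1 burn out
  TTTTTT
  .TTTTT
  TTTTTT
  TFTT.T
  F..TTT
Step 2: 3 trees catch fire, 2 burn out
  TTTTTT
  .TTTTT
  TFTTTT
  F.FT.T
  ...TTT
Step 3: 4 trees catch fire, 3 burn out
  TTTTTT
  .FTTTT
  F.FTTT
  ...F.T
  ...TTT

TTTTTT
.FTTTT
F.FTTT
...F.T
...TTT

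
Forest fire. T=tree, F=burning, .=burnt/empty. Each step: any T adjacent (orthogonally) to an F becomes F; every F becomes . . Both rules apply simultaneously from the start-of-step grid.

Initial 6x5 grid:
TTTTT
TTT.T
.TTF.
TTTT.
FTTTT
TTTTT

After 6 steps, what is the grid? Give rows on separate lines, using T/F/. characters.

Step 1: 5 trees catch fire, 2 burn out
  TTTTT
  TTT.T
  .TF..
  FTTF.
  .FTTT
  FTTTT
Step 2: 7 trees catch fire, 5 burn out
  TTTTT
  TTF.T
  .F...
  .FF..
  ..FFT
  .FTTT
Step 3: 5 trees catch fire, 7 burn out
  TTFTT
  TF..T
  .....
  .....
  ....F
  ..FFT
Step 4: 4 trees catch fire, 5 burn out
  TF.FT
  F...T
  .....
  .....
  .....
  ....F
Step 5: 2 trees catch fire, 4 burn out
  F...F
  ....T
  .....
  .....
  .....
  .....
Step 6: 1 trees catch fire, 2 burn out
  .....
  ....F
  .....
  .....
  .....
  .....

.....
....F
.....
.....
.....
.....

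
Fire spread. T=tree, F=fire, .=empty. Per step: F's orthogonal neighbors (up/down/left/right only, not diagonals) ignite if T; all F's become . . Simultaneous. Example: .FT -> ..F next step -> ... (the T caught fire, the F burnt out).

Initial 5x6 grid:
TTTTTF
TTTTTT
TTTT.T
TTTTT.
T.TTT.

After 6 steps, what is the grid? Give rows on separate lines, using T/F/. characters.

Step 1: 2 trees catch fire, 1 burn out
  TTTTF.
  TTTTTF
  TTTT.T
  TTTTT.
  T.TTT.
Step 2: 3 trees catch fire, 2 burn out
  TTTF..
  TTTTF.
  TTTT.F
  TTTTT.
  T.TTT.
Step 3: 2 trees catch fire, 3 burn out
  TTF...
  TTTF..
  TTTT..
  TTTTT.
  T.TTT.
Step 4: 3 trees catch fire, 2 burn out
  TF....
  TTF...
  TTTF..
  TTTTT.
  T.TTT.
Step 5: 4 trees catch fire, 3 burn out
  F.....
  TF....
  TTF...
  TTTFT.
  T.TTT.
Step 6: 5 trees catch fire, 4 burn out
  ......
  F.....
  TF....
  TTF.F.
  T.TFT.

......
F.....
TF....
TTF.F.
T.TFT.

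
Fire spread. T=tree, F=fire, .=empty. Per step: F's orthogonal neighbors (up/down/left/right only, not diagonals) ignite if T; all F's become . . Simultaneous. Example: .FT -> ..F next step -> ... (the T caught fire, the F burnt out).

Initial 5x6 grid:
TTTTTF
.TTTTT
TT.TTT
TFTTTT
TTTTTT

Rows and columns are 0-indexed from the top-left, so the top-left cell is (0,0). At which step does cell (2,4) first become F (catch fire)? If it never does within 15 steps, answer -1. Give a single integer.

Step 1: cell (2,4)='T' (+6 fires, +2 burnt)
Step 2: cell (2,4)='T' (+8 fires, +6 burnt)
Step 3: cell (2,4)='F' (+9 fires, +8 burnt)
  -> target ignites at step 3
Step 4: cell (2,4)='.' (+3 fires, +9 burnt)
Step 5: cell (2,4)='.' (+0 fires, +3 burnt)
  fire out at step 5

3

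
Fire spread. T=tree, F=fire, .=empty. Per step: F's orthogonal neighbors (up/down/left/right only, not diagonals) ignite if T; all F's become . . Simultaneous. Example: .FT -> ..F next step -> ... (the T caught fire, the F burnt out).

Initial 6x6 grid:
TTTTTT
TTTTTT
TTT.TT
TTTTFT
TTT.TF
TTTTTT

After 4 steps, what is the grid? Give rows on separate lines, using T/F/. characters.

Step 1: 5 trees catch fire, 2 burn out
  TTTTTT
  TTTTTT
  TTT.FT
  TTTF.F
  TTT.F.
  TTTTTF
Step 2: 4 trees catch fire, 5 burn out
  TTTTTT
  TTTTFT
  TTT..F
  TTF...
  TTT...
  TTTTF.
Step 3: 7 trees catch fire, 4 burn out
  TTTTFT
  TTTF.F
  TTF...
  TF....
  TTF...
  TTTF..
Step 4: 7 trees catch fire, 7 burn out
  TTTF.F
  TTF...
  TF....
  F.....
  TF....
  TTF...

TTTF.F
TTF...
TF....
F.....
TF....
TTF...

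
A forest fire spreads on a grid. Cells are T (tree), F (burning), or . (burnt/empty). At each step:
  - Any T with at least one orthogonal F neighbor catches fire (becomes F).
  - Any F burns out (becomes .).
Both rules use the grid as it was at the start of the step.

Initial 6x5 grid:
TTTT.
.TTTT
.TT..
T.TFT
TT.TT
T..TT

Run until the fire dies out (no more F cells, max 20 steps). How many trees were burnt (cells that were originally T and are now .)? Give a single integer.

Step 1: +3 fires, +1 burnt (F count now 3)
Step 2: +3 fires, +3 burnt (F count now 3)
Step 3: +3 fires, +3 burnt (F count now 3)
Step 4: +3 fires, +3 burnt (F count now 3)
Step 5: +3 fires, +3 burnt (F count now 3)
Step 6: +1 fires, +3 burnt (F count now 1)
Step 7: +0 fires, +1 burnt (F count now 0)
Fire out after step 7
Initially T: 20, now '.': 26
Total burnt (originally-T cells now '.'): 16

Answer: 16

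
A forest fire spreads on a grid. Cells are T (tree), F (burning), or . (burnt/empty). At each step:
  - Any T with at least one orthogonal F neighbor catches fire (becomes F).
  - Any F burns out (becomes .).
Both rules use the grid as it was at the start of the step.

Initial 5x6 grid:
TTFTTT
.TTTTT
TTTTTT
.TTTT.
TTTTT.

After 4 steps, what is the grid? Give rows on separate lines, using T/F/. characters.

Step 1: 3 trees catch fire, 1 burn out
  TF.FTT
  .TFTTT
  TTTTTT
  .TTTT.
  TTTTT.
Step 2: 5 trees catch fire, 3 burn out
  F...FT
  .F.FTT
  TTFTTT
  .TTTT.
  TTTTT.
Step 3: 5 trees catch fire, 5 burn out
  .....F
  ....FT
  TF.FTT
  .TFTT.
  TTTTT.
Step 4: 6 trees catch fire, 5 burn out
  ......
  .....F
  F...FT
  .F.FT.
  TTFTT.

......
.....F
F...FT
.F.FT.
TTFTT.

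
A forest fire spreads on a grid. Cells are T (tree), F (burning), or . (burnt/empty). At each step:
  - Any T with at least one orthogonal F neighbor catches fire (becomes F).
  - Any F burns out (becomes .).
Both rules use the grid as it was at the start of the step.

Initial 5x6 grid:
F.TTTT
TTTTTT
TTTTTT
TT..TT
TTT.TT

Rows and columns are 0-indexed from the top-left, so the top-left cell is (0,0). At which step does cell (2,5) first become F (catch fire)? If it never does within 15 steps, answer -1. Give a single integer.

Step 1: cell (2,5)='T' (+1 fires, +1 burnt)
Step 2: cell (2,5)='T' (+2 fires, +1 burnt)
Step 3: cell (2,5)='T' (+3 fires, +2 burnt)
Step 4: cell (2,5)='T' (+5 fires, +3 burnt)
Step 5: cell (2,5)='T' (+4 fires, +5 burnt)
Step 6: cell (2,5)='T' (+4 fires, +4 burnt)
Step 7: cell (2,5)='F' (+3 fires, +4 burnt)
  -> target ignites at step 7
Step 8: cell (2,5)='.' (+2 fires, +3 burnt)
Step 9: cell (2,5)='.' (+1 fires, +2 burnt)
Step 10: cell (2,5)='.' (+0 fires, +1 burnt)
  fire out at step 10

7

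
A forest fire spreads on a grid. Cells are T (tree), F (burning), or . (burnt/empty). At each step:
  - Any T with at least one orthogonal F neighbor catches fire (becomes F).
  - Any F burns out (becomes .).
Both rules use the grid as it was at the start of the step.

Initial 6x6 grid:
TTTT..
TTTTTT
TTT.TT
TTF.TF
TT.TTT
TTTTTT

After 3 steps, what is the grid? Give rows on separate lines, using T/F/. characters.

Step 1: 5 trees catch fire, 2 burn out
  TTTT..
  TTTTTT
  TTF.TF
  TF..F.
  TT.TTF
  TTTTTT
Step 2: 8 trees catch fire, 5 burn out
  TTTT..
  TTFTTF
  TF..F.
  F.....
  TF.TF.
  TTTTTF
Step 3: 9 trees catch fire, 8 burn out
  TTFT..
  TF.FF.
  F.....
  ......
  F..F..
  TFTTF.

TTFT..
TF.FF.
F.....
......
F..F..
TFTTF.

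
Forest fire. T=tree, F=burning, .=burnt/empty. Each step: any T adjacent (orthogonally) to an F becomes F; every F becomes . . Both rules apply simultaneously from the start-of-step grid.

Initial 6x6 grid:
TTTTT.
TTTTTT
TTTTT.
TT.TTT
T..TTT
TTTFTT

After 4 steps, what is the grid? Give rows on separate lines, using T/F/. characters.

Step 1: 3 trees catch fire, 1 burn out
  TTTTT.
  TTTTTT
  TTTTT.
  TT.TTT
  T..FTT
  TTF.FT
Step 2: 4 trees catch fire, 3 burn out
  TTTTT.
  TTTTTT
  TTTTT.
  TT.FTT
  T...FT
  TF...F
Step 3: 4 trees catch fire, 4 burn out
  TTTTT.
  TTTTTT
  TTTFT.
  TT..FT
  T....F
  F.....
Step 4: 5 trees catch fire, 4 burn out
  TTTTT.
  TTTFTT
  TTF.F.
  TT...F
  F.....
  ......

TTTTT.
TTTFTT
TTF.F.
TT...F
F.....
......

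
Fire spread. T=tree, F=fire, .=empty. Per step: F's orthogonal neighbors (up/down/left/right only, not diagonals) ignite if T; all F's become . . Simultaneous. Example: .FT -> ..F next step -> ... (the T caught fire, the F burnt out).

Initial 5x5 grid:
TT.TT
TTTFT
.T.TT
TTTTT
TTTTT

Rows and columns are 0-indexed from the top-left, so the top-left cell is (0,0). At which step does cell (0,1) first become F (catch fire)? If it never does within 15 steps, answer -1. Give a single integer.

Step 1: cell (0,1)='T' (+4 fires, +1 burnt)
Step 2: cell (0,1)='T' (+4 fires, +4 burnt)
Step 3: cell (0,1)='F' (+6 fires, +4 burnt)
  -> target ignites at step 3
Step 4: cell (0,1)='.' (+4 fires, +6 burnt)
Step 5: cell (0,1)='.' (+2 fires, +4 burnt)
Step 6: cell (0,1)='.' (+1 fires, +2 burnt)
Step 7: cell (0,1)='.' (+0 fires, +1 burnt)
  fire out at step 7

3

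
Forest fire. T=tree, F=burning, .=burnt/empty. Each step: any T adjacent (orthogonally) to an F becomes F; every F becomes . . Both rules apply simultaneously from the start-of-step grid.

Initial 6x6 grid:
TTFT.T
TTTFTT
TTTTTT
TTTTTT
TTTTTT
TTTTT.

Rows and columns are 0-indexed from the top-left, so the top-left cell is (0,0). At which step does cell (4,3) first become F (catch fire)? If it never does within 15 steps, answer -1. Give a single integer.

Step 1: cell (4,3)='T' (+5 fires, +2 burnt)
Step 2: cell (4,3)='T' (+6 fires, +5 burnt)
Step 3: cell (4,3)='F' (+7 fires, +6 burnt)
  -> target ignites at step 3
Step 4: cell (4,3)='.' (+6 fires, +7 burnt)
Step 5: cell (4,3)='.' (+5 fires, +6 burnt)
Step 6: cell (4,3)='.' (+2 fires, +5 burnt)
Step 7: cell (4,3)='.' (+1 fires, +2 burnt)
Step 8: cell (4,3)='.' (+0 fires, +1 burnt)
  fire out at step 8

3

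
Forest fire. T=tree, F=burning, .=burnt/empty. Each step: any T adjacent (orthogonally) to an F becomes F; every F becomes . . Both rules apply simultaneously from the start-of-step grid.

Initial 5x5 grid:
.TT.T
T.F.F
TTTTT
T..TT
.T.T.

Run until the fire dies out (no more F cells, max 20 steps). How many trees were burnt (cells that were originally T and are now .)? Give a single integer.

Step 1: +4 fires, +2 burnt (F count now 4)
Step 2: +4 fires, +4 burnt (F count now 4)
Step 3: +2 fires, +4 burnt (F count now 2)
Step 4: +3 fires, +2 burnt (F count now 3)
Step 5: +0 fires, +3 burnt (F count now 0)
Fire out after step 5
Initially T: 14, now '.': 24
Total burnt (originally-T cells now '.'): 13

Answer: 13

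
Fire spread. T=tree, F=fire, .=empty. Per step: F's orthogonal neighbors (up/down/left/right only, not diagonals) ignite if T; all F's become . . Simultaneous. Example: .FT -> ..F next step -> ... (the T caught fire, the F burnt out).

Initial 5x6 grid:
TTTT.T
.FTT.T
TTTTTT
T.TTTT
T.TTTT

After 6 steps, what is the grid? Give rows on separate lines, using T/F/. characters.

Step 1: 3 trees catch fire, 1 burn out
  TFTT.T
  ..FT.T
  TFTTTT
  T.TTTT
  T.TTTT
Step 2: 5 trees catch fire, 3 burn out
  F.FT.T
  ...F.T
  F.FTTT
  T.TTTT
  T.TTTT
Step 3: 4 trees catch fire, 5 burn out
  ...F.T
  .....T
  ...FTT
  F.FTTT
  T.TTTT
Step 4: 4 trees catch fire, 4 burn out
  .....T
  .....T
  ....FT
  ...FTT
  F.FTTT
Step 5: 3 trees catch fire, 4 burn out
  .....T
  .....T
  .....F
  ....FT
  ...FTT
Step 6: 3 trees catch fire, 3 burn out
  .....T
  .....F
  ......
  .....F
  ....FT

.....T
.....F
......
.....F
....FT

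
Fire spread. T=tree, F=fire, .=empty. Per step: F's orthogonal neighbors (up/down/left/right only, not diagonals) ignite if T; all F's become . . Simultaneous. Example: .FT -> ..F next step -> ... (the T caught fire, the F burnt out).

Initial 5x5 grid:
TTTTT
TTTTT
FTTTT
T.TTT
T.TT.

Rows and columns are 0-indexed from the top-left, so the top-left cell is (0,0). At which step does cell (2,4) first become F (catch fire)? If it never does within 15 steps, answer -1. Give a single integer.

Step 1: cell (2,4)='T' (+3 fires, +1 burnt)
Step 2: cell (2,4)='T' (+4 fires, +3 burnt)
Step 3: cell (2,4)='T' (+4 fires, +4 burnt)
Step 4: cell (2,4)='F' (+5 fires, +4 burnt)
  -> target ignites at step 4
Step 5: cell (2,4)='.' (+4 fires, +5 burnt)
Step 6: cell (2,4)='.' (+1 fires, +4 burnt)
Step 7: cell (2,4)='.' (+0 fires, +1 burnt)
  fire out at step 7

4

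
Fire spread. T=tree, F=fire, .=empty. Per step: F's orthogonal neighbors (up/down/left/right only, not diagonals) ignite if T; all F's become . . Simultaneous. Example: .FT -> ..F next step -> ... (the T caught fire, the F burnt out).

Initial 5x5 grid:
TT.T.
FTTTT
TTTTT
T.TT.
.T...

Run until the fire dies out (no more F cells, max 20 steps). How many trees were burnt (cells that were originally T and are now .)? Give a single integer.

Answer: 15

Derivation:
Step 1: +3 fires, +1 burnt (F count now 3)
Step 2: +4 fires, +3 burnt (F count now 4)
Step 3: +2 fires, +4 burnt (F count now 2)
Step 4: +4 fires, +2 burnt (F count now 4)
Step 5: +2 fires, +4 burnt (F count now 2)
Step 6: +0 fires, +2 burnt (F count now 0)
Fire out after step 6
Initially T: 16, now '.': 24
Total burnt (originally-T cells now '.'): 15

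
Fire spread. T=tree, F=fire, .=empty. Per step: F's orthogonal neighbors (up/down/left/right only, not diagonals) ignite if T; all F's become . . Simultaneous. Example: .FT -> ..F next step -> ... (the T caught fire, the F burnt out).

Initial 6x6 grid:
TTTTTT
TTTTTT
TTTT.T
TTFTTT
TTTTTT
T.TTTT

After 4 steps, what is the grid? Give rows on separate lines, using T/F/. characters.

Step 1: 4 trees catch fire, 1 burn out
  TTTTTT
  TTTTTT
  TTFT.T
  TF.FTT
  TTFTTT
  T.TTTT
Step 2: 8 trees catch fire, 4 burn out
  TTTTTT
  TTFTTT
  TF.F.T
  F...FT
  TF.FTT
  T.FTTT
Step 3: 8 trees catch fire, 8 burn out
  TTFTTT
  TF.FTT
  F....T
  .....F
  F...FT
  T..FTT
Step 4: 8 trees catch fire, 8 burn out
  TF.FTT
  F...FT
  .....F
  ......
  .....F
  F...FT

TF.FTT
F...FT
.....F
......
.....F
F...FT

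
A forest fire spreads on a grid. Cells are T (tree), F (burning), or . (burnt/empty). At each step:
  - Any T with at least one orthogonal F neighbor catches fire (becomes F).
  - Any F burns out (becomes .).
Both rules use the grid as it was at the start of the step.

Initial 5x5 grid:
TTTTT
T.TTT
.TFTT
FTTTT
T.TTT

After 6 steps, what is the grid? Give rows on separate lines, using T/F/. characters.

Step 1: 6 trees catch fire, 2 burn out
  TTTTT
  T.FTT
  .F.FT
  .FFTT
  F.TTT
Step 2: 5 trees catch fire, 6 burn out
  TTFTT
  T..FT
  ....F
  ...FT
  ..FTT
Step 3: 5 trees catch fire, 5 burn out
  TF.FT
  T...F
  .....
  ....F
  ...FT
Step 4: 3 trees catch fire, 5 burn out
  F...F
  T....
  .....
  .....
  ....F
Step 5: 1 trees catch fire, 3 burn out
  .....
  F....
  .....
  .....
  .....
Step 6: 0 trees catch fire, 1 burn out
  .....
  .....
  .....
  .....
  .....

.....
.....
.....
.....
.....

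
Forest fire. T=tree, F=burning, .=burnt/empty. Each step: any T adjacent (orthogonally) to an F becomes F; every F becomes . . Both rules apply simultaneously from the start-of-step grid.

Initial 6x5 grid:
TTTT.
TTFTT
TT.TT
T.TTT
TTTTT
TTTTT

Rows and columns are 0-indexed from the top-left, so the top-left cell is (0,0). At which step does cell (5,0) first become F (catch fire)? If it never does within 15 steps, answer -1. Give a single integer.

Step 1: cell (5,0)='T' (+3 fires, +1 burnt)
Step 2: cell (5,0)='T' (+6 fires, +3 burnt)
Step 3: cell (5,0)='T' (+4 fires, +6 burnt)
Step 4: cell (5,0)='T' (+4 fires, +4 burnt)
Step 5: cell (5,0)='T' (+4 fires, +4 burnt)
Step 6: cell (5,0)='F' (+4 fires, +4 burnt)
  -> target ignites at step 6
Step 7: cell (5,0)='.' (+1 fires, +4 burnt)
Step 8: cell (5,0)='.' (+0 fires, +1 burnt)
  fire out at step 8

6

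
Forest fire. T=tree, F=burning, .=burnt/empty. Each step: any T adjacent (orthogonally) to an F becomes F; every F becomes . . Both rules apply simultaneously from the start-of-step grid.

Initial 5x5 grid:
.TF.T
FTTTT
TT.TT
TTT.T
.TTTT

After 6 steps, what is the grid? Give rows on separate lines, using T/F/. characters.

Step 1: 4 trees catch fire, 2 burn out
  .F..T
  .FFTT
  FT.TT
  TTT.T
  .TTTT
Step 2: 3 trees catch fire, 4 burn out
  ....T
  ...FT
  .F.TT
  FTT.T
  .TTTT
Step 3: 3 trees catch fire, 3 burn out
  ....T
  ....F
  ...FT
  .FT.T
  .TTTT
Step 4: 4 trees catch fire, 3 burn out
  ....F
  .....
  ....F
  ..F.T
  .FTTT
Step 5: 2 trees catch fire, 4 burn out
  .....
  .....
  .....
  ....F
  ..FTT
Step 6: 2 trees catch fire, 2 burn out
  .....
  .....
  .....
  .....
  ...FF

.....
.....
.....
.....
...FF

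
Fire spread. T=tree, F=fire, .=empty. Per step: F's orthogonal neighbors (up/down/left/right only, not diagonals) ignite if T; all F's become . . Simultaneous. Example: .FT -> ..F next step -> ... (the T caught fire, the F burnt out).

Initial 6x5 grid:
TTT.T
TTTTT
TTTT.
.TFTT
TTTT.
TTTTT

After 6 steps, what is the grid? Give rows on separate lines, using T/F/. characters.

Step 1: 4 trees catch fire, 1 burn out
  TTT.T
  TTTTT
  TTFT.
  .F.FT
  TTFT.
  TTTTT
Step 2: 7 trees catch fire, 4 burn out
  TTT.T
  TTFTT
  TF.F.
  ....F
  TF.F.
  TTFTT
Step 3: 7 trees catch fire, 7 burn out
  TTF.T
  TF.FT
  F....
  .....
  F....
  TF.FT
Step 4: 5 trees catch fire, 7 burn out
  TF..T
  F...F
  .....
  .....
  .....
  F...F
Step 5: 2 trees catch fire, 5 burn out
  F...F
  .....
  .....
  .....
  .....
  .....
Step 6: 0 trees catch fire, 2 burn out
  .....
  .....
  .....
  .....
  .....
  .....

.....
.....
.....
.....
.....
.....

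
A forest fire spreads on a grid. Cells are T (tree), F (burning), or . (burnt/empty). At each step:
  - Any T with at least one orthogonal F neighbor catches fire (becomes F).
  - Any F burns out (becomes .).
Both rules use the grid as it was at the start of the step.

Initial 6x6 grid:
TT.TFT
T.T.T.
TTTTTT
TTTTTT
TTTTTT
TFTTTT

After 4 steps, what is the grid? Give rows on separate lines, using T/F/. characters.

Step 1: 6 trees catch fire, 2 burn out
  TT.F.F
  T.T.F.
  TTTTTT
  TTTTTT
  TFTTTT
  F.FTTT
Step 2: 5 trees catch fire, 6 burn out
  TT....
  T.T...
  TTTTFT
  TFTTTT
  F.FTTT
  ...FTT
Step 3: 8 trees catch fire, 5 burn out
  TT....
  T.T...
  TFTF.F
  F.FTFT
  ...FTT
  ....FT
Step 4: 6 trees catch fire, 8 burn out
  TT....
  T.T...
  F.F...
  ...F.F
  ....FT
  .....F

TT....
T.T...
F.F...
...F.F
....FT
.....F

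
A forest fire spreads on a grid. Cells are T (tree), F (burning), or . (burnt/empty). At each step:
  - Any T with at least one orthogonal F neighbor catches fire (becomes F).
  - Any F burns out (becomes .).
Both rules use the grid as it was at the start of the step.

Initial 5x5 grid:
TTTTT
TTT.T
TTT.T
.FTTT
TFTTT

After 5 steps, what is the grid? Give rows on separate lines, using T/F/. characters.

Step 1: 4 trees catch fire, 2 burn out
  TTTTT
  TTT.T
  TFT.T
  ..FTT
  F.FTT
Step 2: 5 trees catch fire, 4 burn out
  TTTTT
  TFT.T
  F.F.T
  ...FT
  ...FT
Step 3: 5 trees catch fire, 5 burn out
  TFTTT
  F.F.T
  ....T
  ....F
  ....F
Step 4: 3 trees catch fire, 5 burn out
  F.FTT
  ....T
  ....F
  .....
  .....
Step 5: 2 trees catch fire, 3 burn out
  ...FT
  ....F
  .....
  .....
  .....

...FT
....F
.....
.....
.....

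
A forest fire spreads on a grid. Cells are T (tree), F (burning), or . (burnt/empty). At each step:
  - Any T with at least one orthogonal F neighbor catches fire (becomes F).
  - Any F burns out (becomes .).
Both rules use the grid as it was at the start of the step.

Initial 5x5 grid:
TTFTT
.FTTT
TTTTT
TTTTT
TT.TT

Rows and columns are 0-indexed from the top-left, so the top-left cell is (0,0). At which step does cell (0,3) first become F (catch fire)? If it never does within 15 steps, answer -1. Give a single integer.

Step 1: cell (0,3)='F' (+4 fires, +2 burnt)
  -> target ignites at step 1
Step 2: cell (0,3)='.' (+6 fires, +4 burnt)
Step 3: cell (0,3)='.' (+5 fires, +6 burnt)
Step 4: cell (0,3)='.' (+3 fires, +5 burnt)
Step 5: cell (0,3)='.' (+2 fires, +3 burnt)
Step 6: cell (0,3)='.' (+1 fires, +2 burnt)
Step 7: cell (0,3)='.' (+0 fires, +1 burnt)
  fire out at step 7

1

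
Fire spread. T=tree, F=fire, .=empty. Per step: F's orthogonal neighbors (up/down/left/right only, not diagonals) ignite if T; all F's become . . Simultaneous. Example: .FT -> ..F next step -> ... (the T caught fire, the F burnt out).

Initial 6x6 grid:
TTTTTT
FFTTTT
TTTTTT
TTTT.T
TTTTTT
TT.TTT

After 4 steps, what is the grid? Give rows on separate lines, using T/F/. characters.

Step 1: 5 trees catch fire, 2 burn out
  FFTTTT
  ..FTTT
  FFTTTT
  TTTT.T
  TTTTTT
  TT.TTT
Step 2: 5 trees catch fire, 5 burn out
  ..FTTT
  ...FTT
  ..FTTT
  FFTT.T
  TTTTTT
  TT.TTT
Step 3: 6 trees catch fire, 5 burn out
  ...FTT
  ....FT
  ...FTT
  ..FT.T
  FFTTTT
  TT.TTT
Step 4: 7 trees catch fire, 6 burn out
  ....FT
  .....F
  ....FT
  ...F.T
  ..FTTT
  FF.TTT

....FT
.....F
....FT
...F.T
..FTTT
FF.TTT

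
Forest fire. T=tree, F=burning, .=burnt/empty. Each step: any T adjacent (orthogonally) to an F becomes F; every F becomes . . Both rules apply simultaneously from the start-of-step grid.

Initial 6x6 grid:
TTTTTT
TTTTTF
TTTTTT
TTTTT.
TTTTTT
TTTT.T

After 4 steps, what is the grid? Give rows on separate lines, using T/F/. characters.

Step 1: 3 trees catch fire, 1 burn out
  TTTTTF
  TTTTF.
  TTTTTF
  TTTTT.
  TTTTTT
  TTTT.T
Step 2: 3 trees catch fire, 3 burn out
  TTTTF.
  TTTF..
  TTTTF.
  TTTTT.
  TTTTTT
  TTTT.T
Step 3: 4 trees catch fire, 3 burn out
  TTTF..
  TTF...
  TTTF..
  TTTTF.
  TTTTTT
  TTTT.T
Step 4: 5 trees catch fire, 4 burn out
  TTF...
  TF....
  TTF...
  TTTF..
  TTTTFT
  TTTT.T

TTF...
TF....
TTF...
TTTF..
TTTTFT
TTTT.T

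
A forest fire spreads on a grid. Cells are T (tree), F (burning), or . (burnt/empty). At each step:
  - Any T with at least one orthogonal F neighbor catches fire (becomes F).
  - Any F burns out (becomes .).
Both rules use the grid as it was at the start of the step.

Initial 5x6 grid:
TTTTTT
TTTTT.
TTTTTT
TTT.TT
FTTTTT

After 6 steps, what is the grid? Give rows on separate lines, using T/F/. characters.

Step 1: 2 trees catch fire, 1 burn out
  TTTTTT
  TTTTT.
  TTTTTT
  FTT.TT
  .FTTTT
Step 2: 3 trees catch fire, 2 burn out
  TTTTTT
  TTTTT.
  FTTTTT
  .FT.TT
  ..FTTT
Step 3: 4 trees catch fire, 3 burn out
  TTTTTT
  FTTTT.
  .FTTTT
  ..F.TT
  ...FTT
Step 4: 4 trees catch fire, 4 burn out
  FTTTTT
  .FTTT.
  ..FTTT
  ....TT
  ....FT
Step 5: 5 trees catch fire, 4 burn out
  .FTTTT
  ..FTT.
  ...FTT
  ....FT
  .....F
Step 6: 4 trees catch fire, 5 burn out
  ..FTTT
  ...FT.
  ....FT
  .....F
  ......

..FTTT
...FT.
....FT
.....F
......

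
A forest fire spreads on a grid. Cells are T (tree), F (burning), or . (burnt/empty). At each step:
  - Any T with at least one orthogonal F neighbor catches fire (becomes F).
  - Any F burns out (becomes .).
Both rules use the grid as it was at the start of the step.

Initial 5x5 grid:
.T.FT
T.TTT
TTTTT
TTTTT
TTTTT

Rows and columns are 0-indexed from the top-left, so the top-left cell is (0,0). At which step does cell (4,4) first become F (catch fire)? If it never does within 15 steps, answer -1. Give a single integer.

Step 1: cell (4,4)='T' (+2 fires, +1 burnt)
Step 2: cell (4,4)='T' (+3 fires, +2 burnt)
Step 3: cell (4,4)='T' (+3 fires, +3 burnt)
Step 4: cell (4,4)='T' (+4 fires, +3 burnt)
Step 5: cell (4,4)='F' (+4 fires, +4 burnt)
  -> target ignites at step 5
Step 6: cell (4,4)='.' (+3 fires, +4 burnt)
Step 7: cell (4,4)='.' (+1 fires, +3 burnt)
Step 8: cell (4,4)='.' (+0 fires, +1 burnt)
  fire out at step 8

5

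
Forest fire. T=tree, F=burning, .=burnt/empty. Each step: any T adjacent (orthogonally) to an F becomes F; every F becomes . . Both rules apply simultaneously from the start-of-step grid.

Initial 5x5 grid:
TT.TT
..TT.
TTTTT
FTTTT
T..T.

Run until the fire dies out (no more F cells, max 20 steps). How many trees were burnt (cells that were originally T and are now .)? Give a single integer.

Answer: 15

Derivation:
Step 1: +3 fires, +1 burnt (F count now 3)
Step 2: +2 fires, +3 burnt (F count now 2)
Step 3: +2 fires, +2 burnt (F count now 2)
Step 4: +4 fires, +2 burnt (F count now 4)
Step 5: +2 fires, +4 burnt (F count now 2)
Step 6: +1 fires, +2 burnt (F count now 1)
Step 7: +1 fires, +1 burnt (F count now 1)
Step 8: +0 fires, +1 burnt (F count now 0)
Fire out after step 8
Initially T: 17, now '.': 23
Total burnt (originally-T cells now '.'): 15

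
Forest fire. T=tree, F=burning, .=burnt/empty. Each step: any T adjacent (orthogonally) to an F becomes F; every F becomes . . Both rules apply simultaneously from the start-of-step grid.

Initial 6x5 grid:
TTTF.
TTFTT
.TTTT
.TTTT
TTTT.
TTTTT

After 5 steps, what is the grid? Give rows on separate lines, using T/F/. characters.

Step 1: 4 trees catch fire, 2 burn out
  TTF..
  TF.FT
  .TFTT
  .TTTT
  TTTT.
  TTTTT
Step 2: 6 trees catch fire, 4 burn out
  TF...
  F...F
  .F.FT
  .TFTT
  TTTT.
  TTTTT
Step 3: 5 trees catch fire, 6 burn out
  F....
  .....
  ....F
  .F.FT
  TTFT.
  TTTTT
Step 4: 4 trees catch fire, 5 burn out
  .....
  .....
  .....
  ....F
  TF.F.
  TTFTT
Step 5: 3 trees catch fire, 4 burn out
  .....
  .....
  .....
  .....
  F....
  TF.FT

.....
.....
.....
.....
F....
TF.FT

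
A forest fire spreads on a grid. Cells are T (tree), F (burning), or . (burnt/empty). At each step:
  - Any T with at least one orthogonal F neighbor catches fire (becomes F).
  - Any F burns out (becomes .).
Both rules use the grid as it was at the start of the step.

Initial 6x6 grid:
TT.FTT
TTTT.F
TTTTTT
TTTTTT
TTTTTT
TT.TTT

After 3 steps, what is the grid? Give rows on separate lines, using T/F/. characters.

Step 1: 4 trees catch fire, 2 burn out
  TT..FF
  TTTF..
  TTTTTF
  TTTTTT
  TTTTTT
  TT.TTT
Step 2: 4 trees catch fire, 4 burn out
  TT....
  TTF...
  TTTFF.
  TTTTTF
  TTTTTT
  TT.TTT
Step 3: 5 trees catch fire, 4 burn out
  TT....
  TF....
  TTF...
  TTTFF.
  TTTTTF
  TT.TTT

TT....
TF....
TTF...
TTTFF.
TTTTTF
TT.TTT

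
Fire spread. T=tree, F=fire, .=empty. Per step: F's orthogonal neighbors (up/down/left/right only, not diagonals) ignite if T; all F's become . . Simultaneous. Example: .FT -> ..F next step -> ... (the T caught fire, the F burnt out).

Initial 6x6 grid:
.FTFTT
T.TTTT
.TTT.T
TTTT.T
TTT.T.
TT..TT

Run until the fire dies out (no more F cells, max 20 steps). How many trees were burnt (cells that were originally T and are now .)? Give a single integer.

Answer: 21

Derivation:
Step 1: +3 fires, +2 burnt (F count now 3)
Step 2: +4 fires, +3 burnt (F count now 4)
Step 3: +3 fires, +4 burnt (F count now 3)
Step 4: +3 fires, +3 burnt (F count now 3)
Step 5: +3 fires, +3 burnt (F count now 3)
Step 6: +2 fires, +3 burnt (F count now 2)
Step 7: +2 fires, +2 burnt (F count now 2)
Step 8: +1 fires, +2 burnt (F count now 1)
Step 9: +0 fires, +1 burnt (F count now 0)
Fire out after step 9
Initially T: 25, now '.': 32
Total burnt (originally-T cells now '.'): 21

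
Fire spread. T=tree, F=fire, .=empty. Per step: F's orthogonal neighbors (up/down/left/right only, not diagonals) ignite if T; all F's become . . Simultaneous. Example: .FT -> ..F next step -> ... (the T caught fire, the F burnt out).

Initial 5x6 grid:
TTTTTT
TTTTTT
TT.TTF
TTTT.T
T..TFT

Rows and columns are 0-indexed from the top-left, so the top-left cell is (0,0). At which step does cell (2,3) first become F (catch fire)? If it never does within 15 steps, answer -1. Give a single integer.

Step 1: cell (2,3)='T' (+5 fires, +2 burnt)
Step 2: cell (2,3)='F' (+4 fires, +5 burnt)
  -> target ignites at step 2
Step 3: cell (2,3)='.' (+3 fires, +4 burnt)
Step 4: cell (2,3)='.' (+3 fires, +3 burnt)
Step 5: cell (2,3)='.' (+4 fires, +3 burnt)
Step 6: cell (2,3)='.' (+4 fires, +4 burnt)
Step 7: cell (2,3)='.' (+1 fires, +4 burnt)
Step 8: cell (2,3)='.' (+0 fires, +1 burnt)
  fire out at step 8

2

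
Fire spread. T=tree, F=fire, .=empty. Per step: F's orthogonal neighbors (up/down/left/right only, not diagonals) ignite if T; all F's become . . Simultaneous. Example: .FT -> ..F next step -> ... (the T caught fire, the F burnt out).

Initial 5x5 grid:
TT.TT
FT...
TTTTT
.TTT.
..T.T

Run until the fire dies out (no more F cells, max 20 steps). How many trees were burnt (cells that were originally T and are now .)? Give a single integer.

Step 1: +3 fires, +1 burnt (F count now 3)
Step 2: +2 fires, +3 burnt (F count now 2)
Step 3: +2 fires, +2 burnt (F count now 2)
Step 4: +2 fires, +2 burnt (F count now 2)
Step 5: +3 fires, +2 burnt (F count now 3)
Step 6: +0 fires, +3 burnt (F count now 0)
Fire out after step 6
Initially T: 15, now '.': 22
Total burnt (originally-T cells now '.'): 12

Answer: 12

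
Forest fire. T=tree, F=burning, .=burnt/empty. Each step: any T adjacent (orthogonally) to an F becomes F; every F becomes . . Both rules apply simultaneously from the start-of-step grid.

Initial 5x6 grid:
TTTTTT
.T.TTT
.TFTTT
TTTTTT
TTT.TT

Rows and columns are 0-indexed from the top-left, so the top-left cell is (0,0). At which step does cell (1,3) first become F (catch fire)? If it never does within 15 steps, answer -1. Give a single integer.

Step 1: cell (1,3)='T' (+3 fires, +1 burnt)
Step 2: cell (1,3)='F' (+6 fires, +3 burnt)
  -> target ignites at step 2
Step 3: cell (1,3)='.' (+7 fires, +6 burnt)
Step 4: cell (1,3)='.' (+7 fires, +7 burnt)
Step 5: cell (1,3)='.' (+2 fires, +7 burnt)
Step 6: cell (1,3)='.' (+0 fires, +2 burnt)
  fire out at step 6

2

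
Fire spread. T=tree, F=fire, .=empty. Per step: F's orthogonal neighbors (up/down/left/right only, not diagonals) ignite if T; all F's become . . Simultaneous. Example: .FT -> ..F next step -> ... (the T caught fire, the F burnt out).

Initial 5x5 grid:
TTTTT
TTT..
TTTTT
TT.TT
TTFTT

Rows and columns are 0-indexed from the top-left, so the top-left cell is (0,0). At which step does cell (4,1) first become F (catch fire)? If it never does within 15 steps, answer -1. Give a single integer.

Step 1: cell (4,1)='F' (+2 fires, +1 burnt)
  -> target ignites at step 1
Step 2: cell (4,1)='.' (+4 fires, +2 burnt)
Step 3: cell (4,1)='.' (+4 fires, +4 burnt)
Step 4: cell (4,1)='.' (+4 fires, +4 burnt)
Step 5: cell (4,1)='.' (+3 fires, +4 burnt)
Step 6: cell (4,1)='.' (+2 fires, +3 burnt)
Step 7: cell (4,1)='.' (+1 fires, +2 burnt)
Step 8: cell (4,1)='.' (+1 fires, +1 burnt)
Step 9: cell (4,1)='.' (+0 fires, +1 burnt)
  fire out at step 9

1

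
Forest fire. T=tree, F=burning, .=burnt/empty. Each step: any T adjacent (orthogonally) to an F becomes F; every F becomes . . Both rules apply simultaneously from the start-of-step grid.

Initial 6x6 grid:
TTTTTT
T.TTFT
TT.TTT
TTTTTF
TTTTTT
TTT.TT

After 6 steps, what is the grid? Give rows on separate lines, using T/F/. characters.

Step 1: 7 trees catch fire, 2 burn out
  TTTTFT
  T.TF.F
  TT.TFF
  TTTTF.
  TTTTTF
  TTT.TT
Step 2: 7 trees catch fire, 7 burn out
  TTTF.F
  T.F...
  TT.F..
  TTTF..
  TTTTF.
  TTT.TF
Step 3: 4 trees catch fire, 7 burn out
  TTF...
  T.....
  TT....
  TTF...
  TTTF..
  TTT.F.
Step 4: 3 trees catch fire, 4 burn out
  TF....
  T.....
  TT....
  TF....
  TTF...
  TTT...
Step 5: 5 trees catch fire, 3 burn out
  F.....
  T.....
  TF....
  F.....
  TF....
  TTF...
Step 6: 4 trees catch fire, 5 burn out
  ......
  F.....
  F.....
  ......
  F.....
  TF....

......
F.....
F.....
......
F.....
TF....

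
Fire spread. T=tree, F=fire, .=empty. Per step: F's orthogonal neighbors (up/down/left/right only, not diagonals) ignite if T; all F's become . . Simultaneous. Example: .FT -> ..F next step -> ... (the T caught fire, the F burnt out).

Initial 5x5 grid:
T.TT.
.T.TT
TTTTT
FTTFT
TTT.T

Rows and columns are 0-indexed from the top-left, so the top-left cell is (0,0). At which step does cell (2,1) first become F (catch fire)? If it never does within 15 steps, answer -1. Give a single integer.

Step 1: cell (2,1)='T' (+6 fires, +2 burnt)
Step 2: cell (2,1)='F' (+7 fires, +6 burnt)
  -> target ignites at step 2
Step 3: cell (2,1)='.' (+3 fires, +7 burnt)
Step 4: cell (2,1)='.' (+1 fires, +3 burnt)
Step 5: cell (2,1)='.' (+0 fires, +1 burnt)
  fire out at step 5

2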